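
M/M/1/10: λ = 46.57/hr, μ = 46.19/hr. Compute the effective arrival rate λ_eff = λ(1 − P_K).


ρ = 1.0082; P_K = (1−ρ)ρ^10/(1−ρ^11) = 0.094679
λ_eff = λ(1 − P_K) = 46.57·(1 − 0.094679) = 46.57·0.905321 = 42.1608 /hr

Final: 42.1608 /hr


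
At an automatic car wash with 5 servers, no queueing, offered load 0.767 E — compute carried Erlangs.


B(5,0.767) = 0.001027 (Erlang-B)
Carried load = a(1 − B) = 0.767·(1 − 0.001027) = 0.767·0.998973 = 0.7662 E

Final: 0.7662 Erlangs


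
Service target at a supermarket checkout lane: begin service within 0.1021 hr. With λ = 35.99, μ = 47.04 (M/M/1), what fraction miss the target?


ρ = 35.99/47.04 = 0.7651
P(Wq > t) = ρ·e^{−(μ−λ)t} = 0.7651·e^{−1.1282}
= 0.7651·0.323614 = 0.247595

Final: 0.247595


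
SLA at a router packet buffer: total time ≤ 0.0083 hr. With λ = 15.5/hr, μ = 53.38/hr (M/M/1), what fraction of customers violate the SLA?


W ~ Exponential(μ−λ) for M/M/1.
μ − λ = 53.38 − 15.5 = 37.8800
P(W > t) = e^{−(μ−λ)t} = e^{−0.3144} = 0.730224

Final: 0.730224


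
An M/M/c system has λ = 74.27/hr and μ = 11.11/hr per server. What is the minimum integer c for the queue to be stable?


Stability requires cμ > λ ⇔ c > λ/μ.
λ/μ = 74.27/11.11 = 6.6850
Minimum integer c = ⌊6.6850⌋ + 1 = 7
Check: 7·11.11 = 77.77 > 74.27, while 6·11.11 = 66.66 ≤ 74.27

Final: 7 servers


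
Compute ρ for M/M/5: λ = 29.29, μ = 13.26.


ρ = λ/(cμ) = 29.29/(5·13.26) = 29.29/66.30 = 0.4418

Final: 0.4418


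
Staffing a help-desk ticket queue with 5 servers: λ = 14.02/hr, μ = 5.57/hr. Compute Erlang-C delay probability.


a = λ/μ = 2.5171; ρ = a/5 = 0.5034
P₀ = 0.078674 (from M/M/c formula)
C(c,a) = [a^c/(c!(1−ρ))]·P₀ = [101.03320/(120·0.4966)]·0.078674
= 1.69545·0.078674 = 0.133389

Final: 0.133389


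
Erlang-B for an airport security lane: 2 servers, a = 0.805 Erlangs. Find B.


B(c,a) = (a^c/c!) / Σ_{k=0}^{c} a^k/k!
a^2/2! = 0.324013
Σ terms (k=0..2): 1.00000 + 0.80500 + 0.32401 = 2.129012
B = 0.324013/2.129012 = 0.152189

Final: 0.152189


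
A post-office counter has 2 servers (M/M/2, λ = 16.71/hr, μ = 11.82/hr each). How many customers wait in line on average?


a = λ/μ = 1.4137; ρ = a/2 = 0.7069
P₀ = 0.171747
Lq = P₀·a^c·ρ / (c!·(1−ρ)²) = 0.171747·1.99856·0.7069/(2·0.08594)
= 1.41168

Final: 1.41168


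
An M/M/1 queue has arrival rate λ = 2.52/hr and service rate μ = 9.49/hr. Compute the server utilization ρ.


ρ = λ/μ = 2.52/9.49 = 0.2655

Final: 0.2655


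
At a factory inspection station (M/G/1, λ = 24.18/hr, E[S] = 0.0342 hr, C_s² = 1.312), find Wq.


ρ = λ·E[S] = 24.18·0.0342 = 0.8270
E[S²] = E[S]²(1+C_s²) = 0.0342²·(1+1.312) = 0.002704
Wq = λ·E[S²]/(2(1−ρ)) = 24.18·0.002704/(2·0.1730) = 0.18893 hr

Final: 0.18893 hr


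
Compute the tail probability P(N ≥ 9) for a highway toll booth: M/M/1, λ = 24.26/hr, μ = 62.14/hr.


ρ = 24.26/62.14 = 0.3904
P(N ≥ n) = ρ^n = 0.3904^9 = 0.0002107

Final: 0.0002107


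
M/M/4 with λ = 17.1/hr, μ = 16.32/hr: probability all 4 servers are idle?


a = λ/μ = 17.1/16.32 = 1.0478; ρ = a/c = 0.2619
Σ_{k=0}^{3} a^k/k! (terms k=0..3) = 1.00000 + 1.04779 + 0.54894 + 0.19172 = 2.78845
Tail: a^4/(4!(1−ρ)) = 1.20532/(24·0.7381) = 0.06805
P₀ = 1/(2.78845 + 0.06805) = 1/2.85650 = 0.350079

Final: 0.350079


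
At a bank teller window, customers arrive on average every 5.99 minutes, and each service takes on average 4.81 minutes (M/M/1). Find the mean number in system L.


λ = 60/5.99 = 10.0167 /hr
μ = 60/4.81 = 12.4740 /hr
ρ = λ/μ = 10.0167/12.4740 = 0.8030
L = ρ/(1−ρ) = 0.8030/0.1970 = 4.0763

Final: 4.0763


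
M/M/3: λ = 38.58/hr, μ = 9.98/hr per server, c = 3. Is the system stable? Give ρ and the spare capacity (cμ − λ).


Total capacity cμ = 3·9.98 = 29.94/hr
ρ = λ/(cμ) = 38.58/29.94 = 1.2886
Stable ⇔ ρ < 1: NO
Spare capacity = cμ − λ = 29.94 − 38.58 = -8.64/hr

Final: ρ = 1.2886; unstable; margin = -8.64/hr


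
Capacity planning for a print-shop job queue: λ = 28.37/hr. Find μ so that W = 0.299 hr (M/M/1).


W = 1/(μ−λ) ⇒ μ − λ = 1/W = 1/0.299 = 3.3445
μ = λ + 1/W = 28.37 + 3.3445 = 31.7145 per hr

Final: 31.7145 /hr


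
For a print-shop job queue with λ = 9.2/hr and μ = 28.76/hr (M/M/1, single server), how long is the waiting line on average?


ρ = 9.2/28.76 = 0.3199
Lq = ρ²/(1−ρ) = 0.1023/0.6801 = 0.1505

Final: 0.1505


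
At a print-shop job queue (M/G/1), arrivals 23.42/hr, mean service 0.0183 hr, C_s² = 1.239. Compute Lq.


ρ = λ·E[S] = 23.42·0.0183 = 0.4286
Lq = ρ²(1+C_s²)/(2(1−ρ)) = 0.1837·(1+1.239)/(2·0.5714)
= 0.1837·2.2390/1.1428 = 0.35987

Final: 0.35987


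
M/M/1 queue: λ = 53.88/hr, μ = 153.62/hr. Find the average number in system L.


ρ = λ/μ = 53.88/153.62 = 0.3507
L = ρ/(1−ρ) = 0.3507/(1 − 0.3507) = 0.3507/0.6493 = 0.5402

Final: 0.5402


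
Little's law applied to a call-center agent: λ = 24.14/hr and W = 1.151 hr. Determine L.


L = λW = 24.14·1.151 = 27.7851

Final: 27.7851


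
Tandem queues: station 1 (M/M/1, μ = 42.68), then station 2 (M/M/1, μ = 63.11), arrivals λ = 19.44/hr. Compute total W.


Each node sees arrival rate λ = 19.44/hr (tandem ⇒ throughput preserved).
W₁ = 1/(μ₁−λ) = 1/(42.68−19.44) = 0.04303 hr
W₂ = 1/(μ₂−λ) = 1/(63.11−19.44) = 0.02290 hr
W_total = W₁ + W₂ = 0.04303 + 0.02290 = 0.06593 hr

Final: 0.06593 hr


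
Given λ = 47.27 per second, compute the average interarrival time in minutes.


Mean interarrival time = 1/λ = 1/47.27 second = 0.02116 second
In minutes: 0.02116 × 0.0166667 = 0.0003526 min

Final: 0.0003526 min


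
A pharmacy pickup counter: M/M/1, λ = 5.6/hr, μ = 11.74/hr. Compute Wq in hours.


ρ = 5.6/11.74 = 0.4770
Wq = ρ/(μ−λ) = 0.4770/(11.74 − 5.6) = 0.4770/6.14 = 0.07769 hr

Final: 0.07769 hr


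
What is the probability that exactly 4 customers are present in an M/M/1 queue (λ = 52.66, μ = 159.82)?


ρ = 52.66/159.82 = 0.3295
P_n = (1−ρ)·ρ^n = (1 − 0.3295)·0.3295^4 = 0.6705·0.011787 = 0.007903

Final: 0.007903


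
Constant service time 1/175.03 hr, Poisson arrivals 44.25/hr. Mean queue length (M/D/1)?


ρ = 44.25/175.03 = 0.2528
M/D/1: Lq = ρ²/(2(1−ρ)) = 0.06391/(2·0.7472) = 0.04277

Final: 0.04277


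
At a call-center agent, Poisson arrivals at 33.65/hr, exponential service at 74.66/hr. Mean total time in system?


W = 1/(μ−λ) = 1/(74.66 − 33.65) = 1/41.01 = 0.02438 hr

Final: 0.02438 hr


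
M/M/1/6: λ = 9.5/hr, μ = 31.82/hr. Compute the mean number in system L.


ρ = 9.5/31.82 = 0.2986
L = ρ[1 − (K+1)ρ^K + Kρ^(K+1)] / [(1−ρ)(1−ρ^(K+1))]
Numerator: 0.2986·(1 − 7·0.0007082 + 6·0.0002114) = 0.297453
Denominator: (0.7014)·(0.999789) = 0.701297
L = 0.297453/0.701297 = 0.4241

Final: 0.4241


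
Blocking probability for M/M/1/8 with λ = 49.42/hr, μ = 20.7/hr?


ρ = λ/μ = 49.42/20.7 = 2.3874
P_K = (1−ρ)ρ^K/(1−ρ^(K+1)) = (-1.3874·1055.502254)/(1 − 2519.947892)
= -1464.445639/-2518.947892 = 0.581372

Final: 0.581372


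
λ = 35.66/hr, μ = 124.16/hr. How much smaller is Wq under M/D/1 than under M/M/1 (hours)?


ρ = 35.66/124.16 = 0.2872
Wq(M/M/1) = ρ/(μ−λ) = 0.2872/88.50 = 0.003245 hr
Wq(M/D/1) = ρ/(2(μ−λ)) = 0.001623 hr
Savings = 0.003245 − 0.001623 = 0.001623 hr

Final: 0.001623 hr


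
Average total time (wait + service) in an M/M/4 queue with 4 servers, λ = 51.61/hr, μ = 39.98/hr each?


a = 1.2909; ρ = 0.3227; P₀ = 0.273713
Lq = P₀·a^c·ρ/(c!(1−ρ)²) = 0.02228
Wq = Lq/λ = 0.02228/51.61 = 0.0004317 hr
W = Wq + 1/μ = 0.0004317 + 0.02501 = 0.02544 hr

Final: 0.02544 hr


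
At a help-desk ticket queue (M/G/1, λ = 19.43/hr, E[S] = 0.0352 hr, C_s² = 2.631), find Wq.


ρ = λ·E[S] = 19.43·0.0352 = 0.6839
E[S²] = E[S]²(1+C_s²) = 0.0352²·(1+2.631) = 0.004499
Wq = λ·E[S²]/(2(1−ρ)) = 19.43·0.004499/(2·0.3161) = 0.13829 hr

Final: 0.13829 hr


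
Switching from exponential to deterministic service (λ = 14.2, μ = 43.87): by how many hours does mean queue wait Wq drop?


ρ = 14.2/43.87 = 0.3237
Wq(M/M/1) = ρ/(μ−λ) = 0.3237/29.67 = 0.01091 hr
Wq(M/D/1) = ρ/(2(μ−λ)) = 0.005455 hr
Savings = 0.01091 − 0.005455 = 0.005455 hr

Final: 0.005455 hr


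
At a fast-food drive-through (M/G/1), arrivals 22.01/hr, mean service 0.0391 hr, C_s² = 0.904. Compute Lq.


ρ = λ·E[S] = 22.01·0.0391 = 0.8606
Lq = ρ²(1+C_s²)/(2(1−ρ)) = 0.7406·(1+0.904)/(2·0.1394)
= 0.7406·1.9040/0.2788 = 5.05754

Final: 5.05754


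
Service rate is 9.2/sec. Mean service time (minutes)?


Mean service time = 1/μ = 1/9.2 second = 0.10870 second
In minutes: 0.10870 × 0.0166667 = 0.001812 min

Final: 0.001812 min


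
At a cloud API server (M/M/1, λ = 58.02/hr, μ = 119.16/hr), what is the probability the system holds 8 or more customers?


ρ = 58.02/119.16 = 0.4869
P(N ≥ n) = ρ^n = 0.4869^8 = 0.003159

Final: 0.003159


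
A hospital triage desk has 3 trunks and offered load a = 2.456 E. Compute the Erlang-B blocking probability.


B(c,a) = (a^c/c!) / Σ_{k=0}^{c} a^k/k!
a^3/3! = 2.469072
Σ terms (k=0..3): 1.00000 + 2.45600 + 3.01597 + 2.46907 = 8.941040
B = 2.469072/8.941040 = 0.276150

Final: 0.276150


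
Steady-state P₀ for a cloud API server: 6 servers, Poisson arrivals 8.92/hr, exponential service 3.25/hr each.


a = λ/μ = 8.92/3.25 = 2.7446; ρ = a/c = 0.4574
Σ_{k=0}^{5} a^k/k! (terms k=0..5) = 1.00000 + 2.74462 + 3.76646 + 3.44583 + 2.36437 + 1.29786 = 14.61912
Tail: a^6/(6!(1−ρ)) = 427.45358/(720·0.5426) = 1.09422
P₀ = 1/(14.61912 + 1.09422) = 1/15.71334 = 0.063640

Final: 0.063640


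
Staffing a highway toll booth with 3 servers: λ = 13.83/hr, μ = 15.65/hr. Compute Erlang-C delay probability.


a = λ/μ = 0.8837; ρ = a/3 = 0.2946
P₀ = 0.410303 (from M/M/c formula)
C(c,a) = [a^c/(c!(1−ρ))]·P₀ = [0.69012/(6·0.7054)]·0.410303
= 0.16305·0.410303 = 0.066899

Final: 0.066899


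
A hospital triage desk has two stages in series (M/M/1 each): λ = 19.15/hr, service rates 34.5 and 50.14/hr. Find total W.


Each node sees arrival rate λ = 19.15/hr (tandem ⇒ throughput preserved).
W₁ = 1/(μ₁−λ) = 1/(34.5−19.15) = 0.06515 hr
W₂ = 1/(μ₂−λ) = 1/(50.14−19.15) = 0.03227 hr
W_total = W₁ + W₂ = 0.06515 + 0.03227 = 0.09742 hr

Final: 0.09742 hr


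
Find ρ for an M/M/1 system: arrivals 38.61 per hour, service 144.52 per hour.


ρ = λ/μ = 38.61/144.52 = 0.2672

Final: 0.2672


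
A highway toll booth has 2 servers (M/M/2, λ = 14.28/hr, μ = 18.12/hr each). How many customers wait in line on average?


a = λ/μ = 0.7881; ρ = a/2 = 0.3940
P₀ = 0.434679
Lq = P₀·a^c·ρ / (c!·(1−ρ)²) = 0.434679·0.62107·0.3940/(2·0.36719)
= 0.14485

Final: 0.14485


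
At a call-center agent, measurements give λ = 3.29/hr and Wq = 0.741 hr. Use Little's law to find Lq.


Lq = λWq = 3.29·0.741 = 2.4379

Final: 2.4379


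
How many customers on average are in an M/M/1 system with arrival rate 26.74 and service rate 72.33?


ρ = λ/μ = 26.74/72.33 = 0.3697
L = ρ/(1−ρ) = 0.3697/(1 − 0.3697) = 0.3697/0.6303 = 0.5865

Final: 0.5865


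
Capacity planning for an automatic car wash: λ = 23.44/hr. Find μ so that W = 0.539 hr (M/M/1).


W = 1/(μ−λ) ⇒ μ − λ = 1/W = 1/0.539 = 1.8553
μ = λ + 1/W = 23.44 + 1.8553 = 25.2953 per hr

Final: 25.2953 /hr


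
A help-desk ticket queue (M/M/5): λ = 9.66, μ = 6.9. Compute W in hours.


a = 1.4000; ρ = 0.2800; P₀ = 0.246327
Lq = P₀·a^c·ρ/(c!(1−ρ)²) = 0.005963
Wq = Lq/λ = 0.005963/9.66 = 0.0006173 hr
W = Wq + 1/μ = 0.0006173 + 0.14493 = 0.14554 hr

Final: 0.14554 hr


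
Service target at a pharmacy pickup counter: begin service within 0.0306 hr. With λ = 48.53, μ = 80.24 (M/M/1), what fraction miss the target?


ρ = 48.53/80.24 = 0.6048
P(Wq > t) = ρ·e^{−(μ−λ)t} = 0.6048·e^{−0.9703}
= 0.6048·0.378959 = 0.229199

Final: 0.229199


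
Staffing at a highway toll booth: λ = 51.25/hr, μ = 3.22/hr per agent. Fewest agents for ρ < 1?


Stability requires cμ > λ ⇔ c > λ/μ.
λ/μ = 51.25/3.22 = 15.9161
Minimum integer c = ⌊15.9161⌋ + 1 = 16
Check: 16·3.22 = 51.52 > 51.25, while 15·3.22 = 48.30 ≤ 51.25

Final: 16 servers


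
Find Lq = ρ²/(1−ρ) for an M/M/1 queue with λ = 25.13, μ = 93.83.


ρ = 25.13/93.83 = 0.2678
Lq = ρ²/(1−ρ) = 0.07173/0.7322 = 0.09797

Final: 0.09797


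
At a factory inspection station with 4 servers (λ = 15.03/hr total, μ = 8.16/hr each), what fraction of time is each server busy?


ρ = λ/(cμ) = 15.03/(4·8.16) = 15.03/32.64 = 0.4605

Final: 0.4605


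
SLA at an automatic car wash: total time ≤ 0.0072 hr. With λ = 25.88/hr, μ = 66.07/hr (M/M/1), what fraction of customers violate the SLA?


W ~ Exponential(μ−λ) for M/M/1.
μ − λ = 66.07 − 25.88 = 40.1900
P(W > t) = e^{−(μ−λ)t} = e^{−0.2894} = 0.748737

Final: 0.748737


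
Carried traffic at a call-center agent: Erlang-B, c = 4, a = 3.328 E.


B(4,3.328) = 0.242004 (Erlang-B)
Carried load = a(1 − B) = 3.328·(1 − 0.242004) = 3.328·0.757996 = 2.5226 E

Final: 2.5226 Erlangs


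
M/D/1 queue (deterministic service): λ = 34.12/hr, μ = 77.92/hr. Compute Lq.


ρ = 34.12/77.92 = 0.4379
M/D/1: Lq = ρ²/(2(1−ρ)) = 0.1917/(2·0.5621) = 0.17056

Final: 0.17056


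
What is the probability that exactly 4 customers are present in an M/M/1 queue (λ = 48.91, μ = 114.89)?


ρ = 48.91/114.89 = 0.4257
P_n = (1−ρ)·ρ^n = (1 − 0.4257)·0.4257^4 = 0.5743·0.032844 = 0.018862

Final: 0.018862


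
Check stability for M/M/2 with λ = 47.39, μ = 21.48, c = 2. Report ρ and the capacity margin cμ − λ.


Total capacity cμ = 2·21.48 = 42.96/hr
ρ = λ/(cμ) = 47.39/42.96 = 1.1031
Stable ⇔ ρ < 1: NO
Spare capacity = cμ − λ = 42.96 − 47.39 = -4.43/hr

Final: ρ = 1.1031; unstable; margin = -4.43/hr


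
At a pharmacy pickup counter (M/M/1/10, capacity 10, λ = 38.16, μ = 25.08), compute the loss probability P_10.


ρ = λ/μ = 38.16/25.08 = 1.5215
P_K = (1−ρ)ρ^K/(1−ρ^(K+1)) = (-0.5215·66.497963)/(1 − 101.178718)
= -34.680756/-100.178718 = 0.346189

Final: 0.346189


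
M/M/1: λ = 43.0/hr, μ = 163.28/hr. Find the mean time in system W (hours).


W = 1/(μ−λ) = 1/(163.28 − 43.0) = 1/120.28 = 0.008314 hr

Final: 0.008314 hr


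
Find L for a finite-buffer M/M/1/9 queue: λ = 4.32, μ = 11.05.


ρ = 4.32/11.05 = 0.3910
L = ρ[1 − (K+1)ρ^K + Kρ^(K+1)] / [(1−ρ)(1−ρ^(K+1))]
Numerator: 0.3910·(1 − 10·0.0002134 + 9·0.00008341) = 0.390410
Denominator: (0.6090)·(0.999917) = 0.608999
L = 0.390410/0.608999 = 0.6411

Final: 0.6411


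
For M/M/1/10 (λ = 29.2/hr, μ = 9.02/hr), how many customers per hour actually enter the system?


ρ = 3.2373; P_K = (1−ρ)ρ^10/(1−ρ^11) = 0.691098
λ_eff = λ(1 − P_K) = 29.2·(1 − 0.691098) = 29.2·0.308902 = 9.0200 /hr

Final: 9.0200 /hr


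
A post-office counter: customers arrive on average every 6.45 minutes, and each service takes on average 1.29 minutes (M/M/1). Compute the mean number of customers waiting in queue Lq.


λ = 60/6.45 = 9.3023 /hr
μ = 60/1.29 = 46.5116 /hr
ρ = λ/μ = 9.3023/46.5116 = 0.2000
Lq = ρ²/(1−ρ) = 0.04000/0.8000 = 0.05000

Final: 0.05000


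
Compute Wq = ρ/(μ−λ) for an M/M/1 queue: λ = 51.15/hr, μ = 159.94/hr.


ρ = 51.15/159.94 = 0.3198
Wq = ρ/(μ−λ) = 0.3198/(159.94 − 51.15) = 0.3198/108.79 = 0.002940 hr

Final: 0.002940 hr


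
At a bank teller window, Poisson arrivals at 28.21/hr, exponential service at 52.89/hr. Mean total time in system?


W = 1/(μ−λ) = 1/(52.89 − 28.21) = 1/24.68 = 0.04052 hr

Final: 0.04052 hr


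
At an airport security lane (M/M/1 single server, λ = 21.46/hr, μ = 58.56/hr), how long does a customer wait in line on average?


ρ = 21.46/58.56 = 0.3665
Wq = ρ/(μ−λ) = 0.3665/(58.56 − 21.46) = 0.3665/37.10 = 0.009878 hr

Final: 0.009878 hr


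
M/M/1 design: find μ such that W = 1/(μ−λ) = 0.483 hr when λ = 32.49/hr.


W = 1/(μ−λ) ⇒ μ − λ = 1/W = 1/0.483 = 2.0704
μ = λ + 1/W = 32.49 + 2.0704 = 34.5604 per hr

Final: 34.5604 /hr


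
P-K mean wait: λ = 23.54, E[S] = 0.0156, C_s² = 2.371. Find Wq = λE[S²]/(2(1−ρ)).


ρ = λ·E[S] = 23.54·0.0156 = 0.3672
E[S²] = E[S]²(1+C_s²) = 0.0156²·(1+2.371) = 0.0008204
Wq = λ·E[S²]/(2(1−ρ)) = 23.54·0.0008204/(2·0.6328) = 0.01526 hr

Final: 0.01526 hr


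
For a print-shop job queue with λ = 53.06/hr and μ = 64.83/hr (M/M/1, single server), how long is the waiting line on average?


ρ = 53.06/64.83 = 0.8184
Lq = ρ²/(1−ρ) = 0.6699/0.1816 = 3.6896

Final: 3.6896


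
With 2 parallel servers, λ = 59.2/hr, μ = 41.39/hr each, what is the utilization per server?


ρ = λ/(cμ) = 59.2/(2·41.39) = 59.2/82.78 = 0.7151

Final: 0.7151


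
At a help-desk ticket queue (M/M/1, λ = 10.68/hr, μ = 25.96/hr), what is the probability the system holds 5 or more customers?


ρ = 10.68/25.96 = 0.4114
P(N ≥ n) = ρ^n = 0.4114^5 = 0.011785

Final: 0.011785


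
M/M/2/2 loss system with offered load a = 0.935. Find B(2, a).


B(c,a) = (a^c/c!) / Σ_{k=0}^{c} a^k/k!
a^2/2! = 0.437113
Σ terms (k=0..2): 1.00000 + 0.93500 + 0.43711 = 2.372113
B = 0.437113/2.372113 = 0.184271

Final: 0.184271


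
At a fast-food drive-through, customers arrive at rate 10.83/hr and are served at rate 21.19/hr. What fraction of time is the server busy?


ρ = λ/μ = 10.83/21.19 = 0.5111

Final: 0.5111


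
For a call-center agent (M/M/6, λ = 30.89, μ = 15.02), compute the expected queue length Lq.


a = λ/μ = 2.0566; ρ = a/6 = 0.3428
P₀ = 0.127665
Lq = P₀·a^c·ρ / (c!·(1−ρ)²) = 0.127665·75.66375·0.3428/(720·0.43196)
= 0.01065

Final: 0.01065


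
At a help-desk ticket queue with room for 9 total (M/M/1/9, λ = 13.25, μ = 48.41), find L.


ρ = 13.25/48.41 = 0.2737
L = ρ[1 − (K+1)ρ^K + Kρ^(K+1)] / [(1−ρ)(1−ρ^(K+1))]
Numerator: 0.2737·(1 − 10·0.000008620 + 9·0.000002359) = 0.273686
Denominator: (0.7263)·(0.999998) = 0.726295
L = 0.273686/0.726295 = 0.3768

Final: 0.3768


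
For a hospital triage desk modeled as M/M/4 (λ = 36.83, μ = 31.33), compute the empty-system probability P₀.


a = λ/μ = 36.83/31.33 = 1.1756; ρ = a/c = 0.2939
Σ_{k=0}^{3} a^k/k! (terms k=0..3) = 1.00000 + 1.17555 + 0.69096 + 0.27075 = 3.13726
Tail: a^4/(4!(1−ρ)) = 1.90970/(24·0.7061) = 0.11269
P₀ = 1/(3.13726 + 0.11269) = 1/3.24995 = 0.307697

Final: 0.307697


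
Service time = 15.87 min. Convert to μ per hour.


μ = 1/(service time) in consistent units.
1 hour = 60 min, so μ = 60/15.87 = 3.7807 per hour

Final: 3.7807 /hr


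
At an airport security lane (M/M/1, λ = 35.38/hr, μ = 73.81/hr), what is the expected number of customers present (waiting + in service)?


ρ = λ/μ = 35.38/73.81 = 0.4793
L = ρ/(1−ρ) = 0.4793/(1 − 0.4793) = 0.4793/0.5207 = 0.9206

Final: 0.9206


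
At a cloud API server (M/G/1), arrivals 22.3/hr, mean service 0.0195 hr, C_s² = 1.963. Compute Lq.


ρ = λ·E[S] = 22.3·0.0195 = 0.4349
Lq = ρ²(1+C_s²)/(2(1−ρ)) = 0.1891·(1+1.963)/(2·0.5652)
= 0.1891·2.9630/1.1303 = 0.49570

Final: 0.49570


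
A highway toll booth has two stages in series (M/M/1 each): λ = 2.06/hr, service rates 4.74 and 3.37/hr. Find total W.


Each node sees arrival rate λ = 2.06/hr (tandem ⇒ throughput preserved).
W₁ = 1/(μ₁−λ) = 1/(4.74−2.06) = 0.37313 hr
W₂ = 1/(μ₂−λ) = 1/(3.37−2.06) = 0.76336 hr
W_total = W₁ + W₂ = 0.37313 + 0.76336 = 1.13649 hr

Final: 1.13649 hr


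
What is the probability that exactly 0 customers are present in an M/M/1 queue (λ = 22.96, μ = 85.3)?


ρ = 22.96/85.3 = 0.2692
P_n = (1−ρ)·ρ^n = (1 − 0.2692)·0.2692^0 = 0.7308·1.000000 = 0.730832

Final: 0.730832


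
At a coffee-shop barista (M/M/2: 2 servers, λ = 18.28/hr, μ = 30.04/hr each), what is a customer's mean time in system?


a = 0.6085; ρ = 0.3043; P₀ = 0.533435
Lq = P₀·a^c·ρ/(c!(1−ρ)²) = 0.06208
Wq = Lq/λ = 0.06208/18.28 = 0.003396 hr
W = Wq + 1/μ = 0.003396 + 0.03329 = 0.03669 hr

Final: 0.03669 hr


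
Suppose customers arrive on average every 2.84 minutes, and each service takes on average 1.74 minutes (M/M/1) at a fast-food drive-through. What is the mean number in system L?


λ = 60/2.84 = 21.1268 /hr
μ = 60/1.74 = 34.4828 /hr
ρ = λ/μ = 21.1268/34.4828 = 0.6127
L = ρ/(1−ρ) = 0.6127/0.3873 = 1.5818

Final: 1.5818


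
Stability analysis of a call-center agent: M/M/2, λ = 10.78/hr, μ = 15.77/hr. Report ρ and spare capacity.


Total capacity cμ = 2·15.77 = 31.54/hr
ρ = λ/(cμ) = 10.78/31.54 = 0.3418
Stable ⇔ ρ < 1: YES
Spare capacity = cμ − λ = 31.54 − 10.78 = 20.76/hr

Final: ρ = 0.3418; stable; margin = 20.76/hr


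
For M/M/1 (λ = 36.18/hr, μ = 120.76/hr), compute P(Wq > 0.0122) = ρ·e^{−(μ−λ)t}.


ρ = 36.18/120.76 = 0.2996
P(Wq > t) = ρ·e^{−(μ−λ)t} = 0.2996·e^{−1.0319}
= 0.2996·0.356338 = 0.106760

Final: 0.106760


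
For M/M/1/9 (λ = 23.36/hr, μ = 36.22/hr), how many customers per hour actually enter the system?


ρ = 0.6449; P_K = (1−ρ)ρ^9/(1−ρ^10) = 0.006942
λ_eff = λ(1 − P_K) = 23.36·(1 − 0.006942) = 23.36·0.993058 = 23.1978 /hr

Final: 23.1978 /hr


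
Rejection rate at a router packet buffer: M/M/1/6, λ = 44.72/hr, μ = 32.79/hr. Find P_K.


ρ = λ/μ = 44.72/32.79 = 1.3638
P_K = (1−ρ)ρ^K/(1−ρ^(K+1)) = (-0.3638·6.435203)/(1 − 8.776526)
= -2.341323/-7.776526 = 0.301076

Final: 0.301076


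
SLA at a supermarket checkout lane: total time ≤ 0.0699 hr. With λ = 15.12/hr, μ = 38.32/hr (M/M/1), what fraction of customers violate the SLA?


W ~ Exponential(μ−λ) for M/M/1.
μ − λ = 38.32 − 15.12 = 23.2000
P(W > t) = e^{−(μ−λ)t} = e^{−1.6217} = 0.197567

Final: 0.197567


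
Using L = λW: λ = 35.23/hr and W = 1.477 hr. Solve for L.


L = λW = 35.23·1.477 = 52.0347

Final: 52.0347


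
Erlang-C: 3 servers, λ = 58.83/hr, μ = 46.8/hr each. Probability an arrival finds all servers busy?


a = λ/μ = 1.2571; ρ = a/3 = 0.4190
P₀ = 0.276475 (from M/M/c formula)
C(c,a) = [a^c/(c!(1−ρ))]·P₀ = [1.98636/(6·0.5810)]·0.276475
= 0.56983·0.276475 = 0.157543

Final: 0.157543


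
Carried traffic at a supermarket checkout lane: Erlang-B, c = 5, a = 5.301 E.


B(5,5.301) = 0.308797 (Erlang-B)
Carried load = a(1 − B) = 5.301·(1 − 0.308797) = 5.301·0.691203 = 3.6641 E

Final: 3.6641 Erlangs


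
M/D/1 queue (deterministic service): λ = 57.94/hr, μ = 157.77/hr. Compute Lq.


ρ = 57.94/157.77 = 0.3672
M/D/1: Lq = ρ²/(2(1−ρ)) = 0.1349/(2·0.6328) = 0.10657

Final: 0.10657


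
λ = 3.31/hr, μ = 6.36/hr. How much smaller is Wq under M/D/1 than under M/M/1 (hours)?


ρ = 3.31/6.36 = 0.5204
Wq(M/M/1) = ρ/(μ−λ) = 0.5204/3.05 = 0.17064 hr
Wq(M/D/1) = ρ/(2(μ−λ)) = 0.08532 hr
Savings = 0.17064 − 0.08532 = 0.08532 hr

Final: 0.08532 hr


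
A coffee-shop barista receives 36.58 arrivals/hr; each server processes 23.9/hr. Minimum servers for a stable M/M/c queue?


Stability requires cμ > λ ⇔ c > λ/μ.
λ/μ = 36.58/23.9 = 1.5305
Minimum integer c = ⌊1.5305⌋ + 1 = 2
Check: 2·23.9 = 47.80 > 36.58, while 1·23.9 = 23.90 ≤ 36.58

Final: 2 servers


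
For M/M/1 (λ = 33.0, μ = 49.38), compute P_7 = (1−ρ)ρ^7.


ρ = 33.0/49.38 = 0.6683
P_n = (1−ρ)·ρ^n = (1 − 0.6683)·0.6683^7 = 0.3317·0.059531 = 0.019747

Final: 0.019747


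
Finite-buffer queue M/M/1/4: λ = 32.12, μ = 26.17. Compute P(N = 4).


ρ = λ/μ = 32.12/26.17 = 1.2274
P_K = (1−ρ)ρ^K/(1−ρ^(K+1)) = (-0.2274·2.269276)/(1 − 2.785217)
= -0.515942/-1.785217 = 0.289008

Final: 0.289008


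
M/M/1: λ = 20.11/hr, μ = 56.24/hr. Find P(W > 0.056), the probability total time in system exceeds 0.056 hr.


W ~ Exponential(μ−λ) for M/M/1.
μ − λ = 56.24 − 20.11 = 36.1300
P(W > t) = e^{−(μ−λ)t} = e^{−2.0233} = 0.132221

Final: 0.132221


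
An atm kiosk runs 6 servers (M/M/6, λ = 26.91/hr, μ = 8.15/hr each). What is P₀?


a = λ/μ = 26.91/8.15 = 3.3018; ρ = a/c = 0.5503
Σ_{k=0}^{5} a^k/k! (terms k=0..5) = 1.00000 + 3.30184 + 5.45108 + 5.99953 + 4.95237 + 3.27039 = 23.97520
Tail: a^6/(6!(1−ρ)) = 1295.79570/(720·0.4497) = 4.00210
P₀ = 1/(23.97520 + 4.00210) = 1/27.97730 = 0.035743

Final: 0.035743


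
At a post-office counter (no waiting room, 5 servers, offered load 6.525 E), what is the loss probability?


B(c,a) = (a^c/c!) / Σ_{k=0}^{c} a^k/k!
a^5/5! = 98.564684
Σ terms (k=0..5): 1.00000 + 6.52500 + 21.28781 + 46.30099 + 75.52849 + 98.56468 = 249.206982
B = 98.564684/249.206982 = 0.395513

Final: 0.395513


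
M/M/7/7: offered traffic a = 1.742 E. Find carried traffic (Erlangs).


B(7,1.742) = 0.001693 (Erlang-B)
Carried load = a(1 − B) = 1.742·(1 − 0.001693) = 1.742·0.998307 = 1.7391 E

Final: 1.7391 Erlangs


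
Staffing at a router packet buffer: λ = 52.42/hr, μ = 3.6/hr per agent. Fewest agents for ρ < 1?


Stability requires cμ > λ ⇔ c > λ/μ.
λ/μ = 52.42/3.6 = 14.5611
Minimum integer c = ⌊14.5611⌋ + 1 = 15
Check: 15·3.6 = 54.00 > 52.42, while 14·3.6 = 50.40 ≤ 52.42

Final: 15 servers


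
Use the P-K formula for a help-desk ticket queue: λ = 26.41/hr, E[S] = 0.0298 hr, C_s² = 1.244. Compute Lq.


ρ = λ·E[S] = 26.41·0.0298 = 0.7870
Lq = ρ²(1+C_s²)/(2(1−ρ)) = 0.6194·(1+1.244)/(2·0.2130)
= 0.6194·2.2440/0.4260 = 3.26302

Final: 3.26302


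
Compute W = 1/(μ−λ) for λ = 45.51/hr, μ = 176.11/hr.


W = 1/(μ−λ) = 1/(176.11 − 45.51) = 1/130.60 = 0.007657 hr

Final: 0.007657 hr


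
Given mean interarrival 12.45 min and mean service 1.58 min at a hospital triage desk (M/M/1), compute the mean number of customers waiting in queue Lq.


λ = 60/12.45 = 4.8193 /hr
μ = 60/1.58 = 37.9747 /hr
ρ = λ/μ = 4.8193/37.9747 = 0.1269
Lq = ρ²/(1−ρ) = 0.01611/0.8731 = 0.01845

Final: 0.01845


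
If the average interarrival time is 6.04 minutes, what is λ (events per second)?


λ = 1/(interarrival time) in consistent units.
1 second = 0.0166667 min, so λ = 0.0166667/6.04 = 0.002759 per second

Final: 0.002759 /sec


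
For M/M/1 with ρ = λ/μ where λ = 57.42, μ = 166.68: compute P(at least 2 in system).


ρ = 57.42/166.68 = 0.3445
P(N ≥ n) = ρ^n = 0.3445^2 = 0.118675

Final: 0.118675


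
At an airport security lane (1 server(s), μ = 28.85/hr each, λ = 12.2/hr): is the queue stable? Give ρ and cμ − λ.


Total capacity cμ = 1·28.85 = 28.85/hr
ρ = λ/(cμ) = 12.2/28.85 = 0.4229
Stable ⇔ ρ < 1: YES
Spare capacity = cμ − λ = 28.85 − 12.2 = 16.65/hr

Final: ρ = 0.4229; stable; margin = 16.65/hr


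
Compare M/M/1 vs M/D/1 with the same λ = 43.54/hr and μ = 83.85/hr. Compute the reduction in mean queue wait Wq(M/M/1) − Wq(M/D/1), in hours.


ρ = 43.54/83.85 = 0.5193
Wq(M/M/1) = ρ/(μ−λ) = 0.5193/40.31 = 0.01288 hr
Wq(M/D/1) = ρ/(2(μ−λ)) = 0.006441 hr
Savings = 0.01288 − 0.006441 = 0.006441 hr

Final: 0.006441 hr


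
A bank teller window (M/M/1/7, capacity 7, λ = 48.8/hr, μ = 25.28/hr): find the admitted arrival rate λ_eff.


ρ = 1.9304; P_K = (1−ρ)ρ^7/(1−ρ^8) = 0.484480
λ_eff = λ(1 − P_K) = 48.8·(1 − 0.484480) = 48.8·0.515520 = 25.1574 /hr

Final: 25.1574 /hr


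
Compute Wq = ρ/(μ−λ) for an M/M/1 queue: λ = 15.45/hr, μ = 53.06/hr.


ρ = 15.45/53.06 = 0.2912
Wq = ρ/(μ−λ) = 0.2912/(53.06 − 15.45) = 0.2912/37.61 = 0.007742 hr

Final: 0.007742 hr


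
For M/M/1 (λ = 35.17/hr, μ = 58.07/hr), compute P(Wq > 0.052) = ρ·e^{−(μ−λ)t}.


ρ = 35.17/58.07 = 0.6056
P(Wq > t) = ρ·e^{−(μ−λ)t} = 0.6056·e^{−1.1908}
= 0.6056·0.303978 = 0.184104

Final: 0.184104


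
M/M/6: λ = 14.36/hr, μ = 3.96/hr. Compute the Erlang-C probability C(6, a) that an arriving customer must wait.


a = λ/μ = 3.6263; ρ = a/6 = 0.6044
P₀ = 0.025277 (from M/M/c formula)
C(c,a) = [a^c/(c!(1−ρ))]·P₀ = [2273.81708/(720·0.3956)]·0.025277
= 7.98255·0.025277 = 0.201777

Final: 0.201777


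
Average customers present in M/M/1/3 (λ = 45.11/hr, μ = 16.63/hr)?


ρ = 45.11/16.63 = 2.7126
L = ρ[1 − (K+1)ρ^K + Kρ^(K+1)] / [(1−ρ)(1−ρ^(K+1))]
Numerator: 2.7126·(1 − 4·19.959136 + 3·54.140506) = 226.729899
Denominator: (-1.7126)·(-53.140506) = 91.006712
L = 226.729899/91.006712 = 2.4914

Final: 2.4914


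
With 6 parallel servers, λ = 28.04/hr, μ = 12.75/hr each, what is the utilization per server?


ρ = λ/(cμ) = 28.04/(6·12.75) = 28.04/76.50 = 0.3665

Final: 0.3665


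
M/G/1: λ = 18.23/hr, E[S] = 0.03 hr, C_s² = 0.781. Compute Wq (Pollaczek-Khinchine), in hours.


ρ = λ·E[S] = 18.23·0.03 = 0.5469
E[S²] = E[S]²(1+C_s²) = 0.03²·(1+0.781) = 0.001603
Wq = λ·E[S²]/(2(1−ρ)) = 18.23·0.001603/(2·0.4531) = 0.03225 hr

Final: 0.03225 hr


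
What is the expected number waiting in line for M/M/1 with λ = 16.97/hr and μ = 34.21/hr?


ρ = 16.97/34.21 = 0.4961
Lq = ρ²/(1−ρ) = 0.2461/0.5039 = 0.4883

Final: 0.4883


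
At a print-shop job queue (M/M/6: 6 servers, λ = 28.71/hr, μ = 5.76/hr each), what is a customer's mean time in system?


a = 4.9844; ρ = 0.8307; P₀ = 0.004625
Lq = P₀·a^c·ρ/(c!(1−ρ)²) = 2.85582
Wq = Lq/λ = 2.85582/28.71 = 0.09947 hr
W = Wq + 1/μ = 0.09947 + 0.17361 = 0.27308 hr

Final: 0.27308 hr


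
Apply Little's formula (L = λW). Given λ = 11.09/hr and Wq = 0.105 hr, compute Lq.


Lq = λWq = 11.09·0.105 = 1.1644

Final: 1.1644


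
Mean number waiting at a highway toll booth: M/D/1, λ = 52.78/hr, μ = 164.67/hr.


ρ = 52.78/164.67 = 0.3205
M/D/1: Lq = ρ²/(2(1−ρ)) = 0.1027/(2·0.6795) = 0.07560

Final: 0.07560


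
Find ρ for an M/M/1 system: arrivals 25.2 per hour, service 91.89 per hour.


ρ = λ/μ = 25.2/91.89 = 0.2742

Final: 0.2742


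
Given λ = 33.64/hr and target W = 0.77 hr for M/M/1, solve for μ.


W = 1/(μ−λ) ⇒ μ − λ = 1/W = 1/0.77 = 1.2987
μ = λ + 1/W = 33.64 + 1.2987 = 34.9387 per hr

Final: 34.9387 /hr


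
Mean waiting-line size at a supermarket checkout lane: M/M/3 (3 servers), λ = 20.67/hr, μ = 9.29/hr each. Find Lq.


a = λ/μ = 2.2250; ρ = a/3 = 0.7417
P₀ = 0.078087
Lq = P₀·a^c·ρ / (c!·(1−ρ)²) = 0.078087·11.01474·0.7417/(6·0.06674)
= 1.59299

Final: 1.59299


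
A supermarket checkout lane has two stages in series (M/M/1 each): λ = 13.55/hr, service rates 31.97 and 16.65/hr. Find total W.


Each node sees arrival rate λ = 13.55/hr (tandem ⇒ throughput preserved).
W₁ = 1/(μ₁−λ) = 1/(31.97−13.55) = 0.05429 hr
W₂ = 1/(μ₂−λ) = 1/(16.65−13.55) = 0.32258 hr
W_total = W₁ + W₂ = 0.05429 + 0.32258 = 0.37687 hr

Final: 0.37687 hr


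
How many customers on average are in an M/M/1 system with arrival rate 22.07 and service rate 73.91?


ρ = λ/μ = 22.07/73.91 = 0.2986
L = ρ/(1−ρ) = 0.2986/(1 − 0.2986) = 0.2986/0.7014 = 0.4257

Final: 0.4257


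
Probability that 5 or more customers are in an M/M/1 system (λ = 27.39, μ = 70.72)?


ρ = 27.39/70.72 = 0.3873
P(N ≥ n) = ρ^n = 0.3873^5 = 0.008715

Final: 0.008715


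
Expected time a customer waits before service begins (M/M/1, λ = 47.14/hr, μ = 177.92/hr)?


ρ = 47.14/177.92 = 0.2650
Wq = ρ/(μ−λ) = 0.2650/(177.92 − 47.14) = 0.2650/130.78 = 0.002026 hr

Final: 0.002026 hr


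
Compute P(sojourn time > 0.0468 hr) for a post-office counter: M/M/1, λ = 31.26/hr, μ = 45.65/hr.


W ~ Exponential(μ−λ) for M/M/1.
μ − λ = 45.65 − 31.26 = 14.3900
P(W > t) = e^{−(μ−λ)t} = e^{−0.6735} = 0.509945

Final: 0.509945


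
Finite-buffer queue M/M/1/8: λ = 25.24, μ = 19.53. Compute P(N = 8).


ρ = λ/μ = 25.24/19.53 = 1.2924
P_K = (1−ρ)ρ^K/(1−ρ^(K+1)) = (-0.2924·7.782101)/(1 − 10.057359)
= -2.275258/-9.057359 = 0.251205

Final: 0.251205


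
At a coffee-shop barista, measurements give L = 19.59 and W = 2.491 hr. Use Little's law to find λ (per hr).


λ = L/W = 19.59/2.491 = 7.8643 /hr

Final: 7.8643 /hr


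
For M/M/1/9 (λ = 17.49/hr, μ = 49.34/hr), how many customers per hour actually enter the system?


ρ = 0.3545; P_K = (1−ρ)ρ^9/(1−ρ^10) = 0.00005705
λ_eff = λ(1 − P_K) = 17.49·(1 − 0.00005705) = 17.49·0.999943 = 17.4890 /hr

Final: 17.4890 /hr


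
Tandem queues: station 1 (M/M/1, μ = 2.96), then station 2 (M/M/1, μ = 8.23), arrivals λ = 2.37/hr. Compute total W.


Each node sees arrival rate λ = 2.37/hr (tandem ⇒ throughput preserved).
W₁ = 1/(μ₁−λ) = 1/(2.96−2.37) = 1.69492 hr
W₂ = 1/(μ₂−λ) = 1/(8.23−2.37) = 0.17065 hr
W_total = W₁ + W₂ = 1.69492 + 0.17065 = 1.86556 hr

Final: 1.86556 hr


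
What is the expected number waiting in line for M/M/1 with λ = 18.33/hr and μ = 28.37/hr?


ρ = 18.33/28.37 = 0.6461
Lq = ρ²/(1−ρ) = 0.4175/0.3539 = 1.1796

Final: 1.1796


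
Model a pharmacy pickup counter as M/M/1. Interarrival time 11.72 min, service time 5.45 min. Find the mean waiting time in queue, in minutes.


λ = 60/11.72 = 5.1195 /hr
μ = 60/5.45 = 11.0092 /hr
ρ = λ/μ = 5.1195/11.0092 = 0.4650
Wq = ρ/(μ−λ) = 0.4650/(11.0092−5.1195) = 0.07895 hr
In minutes: 0.07895·60 = 4.737 min

Final: 4.737 min


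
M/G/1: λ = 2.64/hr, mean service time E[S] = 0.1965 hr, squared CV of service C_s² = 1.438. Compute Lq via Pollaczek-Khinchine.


ρ = λ·E[S] = 2.64·0.1965 = 0.5188
Lq = ρ²(1+C_s²)/(2(1−ρ)) = 0.2691·(1+1.438)/(2·0.4812)
= 0.2691·2.4380/0.9625 = 0.68167

Final: 0.68167


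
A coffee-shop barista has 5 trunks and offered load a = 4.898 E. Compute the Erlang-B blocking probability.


B(c,a) = (a^c/c!) / Σ_{k=0}^{c} a^k/k!
a^5/5! = 23.491603
Σ terms (k=0..5): 1.00000 + 4.89800 + 11.99520 + 19.58417 + 23.98081 + 23.49160 = 84.949784
B = 23.491603/84.949784 = 0.276535

Final: 0.276535


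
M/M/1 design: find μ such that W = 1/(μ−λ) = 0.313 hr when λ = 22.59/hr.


W = 1/(μ−λ) ⇒ μ − λ = 1/W = 1/0.313 = 3.1949
μ = λ + 1/W = 22.59 + 3.1949 = 25.7849 per hr

Final: 25.7849 /hr


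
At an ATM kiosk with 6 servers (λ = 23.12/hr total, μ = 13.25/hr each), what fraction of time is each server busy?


ρ = λ/(cμ) = 23.12/(6·13.25) = 23.12/79.50 = 0.2908

Final: 0.2908


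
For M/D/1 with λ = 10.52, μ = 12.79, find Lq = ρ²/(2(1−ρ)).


ρ = 10.52/12.79 = 0.8225
M/D/1: Lq = ρ²/(2(1−ρ)) = 0.6765/(2·0.1775) = 1.90592

Final: 1.90592


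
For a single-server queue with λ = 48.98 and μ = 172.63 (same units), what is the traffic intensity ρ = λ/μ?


ρ = λ/μ = 48.98/172.63 = 0.2837

Final: 0.2837


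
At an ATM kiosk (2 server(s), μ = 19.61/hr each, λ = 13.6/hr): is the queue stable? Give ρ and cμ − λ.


Total capacity cμ = 2·19.61 = 39.22/hr
ρ = λ/(cμ) = 13.6/39.22 = 0.3468
Stable ⇔ ρ < 1: YES
Spare capacity = cμ − λ = 39.22 − 13.6 = 25.62/hr

Final: ρ = 0.3468; stable; margin = 25.62/hr


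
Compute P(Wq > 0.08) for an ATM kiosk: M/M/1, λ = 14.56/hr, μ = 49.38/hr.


ρ = 14.56/49.38 = 0.2949
P(Wq > t) = ρ·e^{−(μ−λ)t} = 0.2949·e^{−2.7856}
= 0.2949·0.061692 = 0.018190

Final: 0.018190


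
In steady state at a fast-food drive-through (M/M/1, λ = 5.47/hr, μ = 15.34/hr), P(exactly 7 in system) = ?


ρ = 5.47/15.34 = 0.3566
P_n = (1−ρ)·ρ^n = (1 − 0.3566)·0.3566^7 = 0.6434·0.0007331 = 0.0004717

Final: 0.0004717


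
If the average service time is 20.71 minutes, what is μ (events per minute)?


μ = 1/(service time) in consistent units.
1 minute = 1 min, so μ = 1/20.71 = 0.04829 per minute

Final: 0.04829 /min


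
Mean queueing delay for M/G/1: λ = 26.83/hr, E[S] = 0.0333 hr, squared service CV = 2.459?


ρ = λ·E[S] = 26.83·0.0333 = 0.8934
E[S²] = E[S]²(1+C_s²) = 0.0333²·(1+2.459) = 0.003836
Wq = λ·E[S²]/(2(1−ρ)) = 26.83·0.003836/(2·0.1066) = 0.48287 hr

Final: 0.48287 hr


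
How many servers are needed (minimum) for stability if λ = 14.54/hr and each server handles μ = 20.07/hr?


Stability requires cμ > λ ⇔ c > λ/μ.
λ/μ = 14.54/20.07 = 0.7245
Minimum integer c = ⌊0.7245⌋ + 1 = 1
Check: 1·20.07 = 20.07 > 14.54, while 0·20.07 = 0.00 ≤ 14.54

Final: 1 servers


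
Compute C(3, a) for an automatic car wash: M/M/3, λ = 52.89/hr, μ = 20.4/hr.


a = λ/μ = 2.5926; ρ = a/3 = 0.8642
P₀ = 0.035280 (from M/M/c formula)
C(c,a) = [a^c/(c!(1−ρ))]·P₀ = [17.42730/(6·0.1358)]·0.035280
= 21.39091·0.035280 = 0.754677

Final: 0.754677


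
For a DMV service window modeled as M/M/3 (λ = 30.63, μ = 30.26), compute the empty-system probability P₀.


a = λ/μ = 30.63/30.26 = 1.0122; ρ = a/c = 0.3374
Σ_{k=0}^{2} a^k/k! (terms k=0..2) = 1.00000 + 1.01223 + 0.51230 = 2.52453
Tail: a^3/(3!(1−ρ)) = 1.03713/(6·0.6626) = 0.26088
P₀ = 1/(2.52453 + 0.26088) = 1/2.78541 = 0.359014

Final: 0.359014


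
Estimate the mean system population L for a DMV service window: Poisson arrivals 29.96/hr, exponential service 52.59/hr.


ρ = λ/μ = 29.96/52.59 = 0.5697
L = ρ/(1−ρ) = 0.5697/(1 − 0.5697) = 0.5697/0.4303 = 1.3239

Final: 1.3239


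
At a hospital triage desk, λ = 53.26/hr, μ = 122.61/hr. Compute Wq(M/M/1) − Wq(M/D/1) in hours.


ρ = 53.26/122.61 = 0.4344
Wq(M/M/1) = ρ/(μ−λ) = 0.4344/69.35 = 0.006264 hr
Wq(M/D/1) = ρ/(2(μ−λ)) = 0.003132 hr
Savings = 0.006264 − 0.003132 = 0.003132 hr

Final: 0.003132 hr


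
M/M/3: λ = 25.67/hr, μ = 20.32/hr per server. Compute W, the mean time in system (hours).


a = 1.2633; ρ = 0.4211; P₀ = 0.274600
Lq = P₀·a^c·ρ/(c!(1−ρ)²) = 0.11594
Wq = Lq/λ = 0.11594/25.67 = 0.004516 hr
W = Wq + 1/μ = 0.004516 + 0.04921 = 0.05373 hr

Final: 0.05373 hr


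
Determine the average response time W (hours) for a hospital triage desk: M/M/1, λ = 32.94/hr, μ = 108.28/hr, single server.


W = 1/(μ−λ) = 1/(108.28 − 32.94) = 1/75.34 = 0.01327 hr

Final: 0.01327 hr


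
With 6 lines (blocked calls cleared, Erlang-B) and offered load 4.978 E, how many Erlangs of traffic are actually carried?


B(6,4.978) = 0.190193 (Erlang-B)
Carried load = a(1 − B) = 4.978·(1 − 0.190193) = 4.978·0.809807 = 4.0312 E

Final: 4.0312 Erlangs


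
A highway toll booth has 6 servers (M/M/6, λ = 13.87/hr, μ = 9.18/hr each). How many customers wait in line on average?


a = λ/μ = 1.5109; ρ = a/6 = 0.2518
P₀ = 0.220655
Lq = P₀·a^c·ρ / (c!·(1−ρ)²) = 0.220655·11.89605·0.2518/(720·0.55978)
= 0.001640

Final: 0.001640


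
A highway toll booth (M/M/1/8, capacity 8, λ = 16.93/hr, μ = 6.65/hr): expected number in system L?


ρ = 16.93/6.65 = 2.5459
L = ρ[1 − (K+1)ρ^K + Kρ^(K+1)] / [(1−ρ)(1−ρ^(K+1))]
Numerator: 2.5459·(1 − 9·1764.747204 + 8·4492.807543) = 51071.917620
Denominator: (-1.5459)·(-4491.807543) = 6943.726548
L = 51071.917620/6943.726548 = 7.3551

Final: 7.3551


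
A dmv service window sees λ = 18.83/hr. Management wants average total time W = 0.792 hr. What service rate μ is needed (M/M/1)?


W = 1/(μ−λ) ⇒ μ − λ = 1/W = 1/0.792 = 1.2626
μ = λ + 1/W = 18.83 + 1.2626 = 20.0926 per hr

Final: 20.0926 /hr


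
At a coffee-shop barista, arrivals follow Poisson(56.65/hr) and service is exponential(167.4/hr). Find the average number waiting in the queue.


ρ = 56.65/167.4 = 0.3384
Lq = ρ²/(1−ρ) = 0.1145/0.6616 = 0.1731

Final: 0.1731
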